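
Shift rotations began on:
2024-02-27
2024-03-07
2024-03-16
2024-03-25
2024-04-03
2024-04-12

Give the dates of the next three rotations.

2024-04-21, 2024-04-30, 2024-05-09

Every event comes 9 days after the last (9, 9, 9, 9, 9).
2024-04-12 + 9 days = 2024-04-21.
2024-04-21 + 9 days = 2024-04-30.
2024-04-30 + 9 days = 2024-05-09.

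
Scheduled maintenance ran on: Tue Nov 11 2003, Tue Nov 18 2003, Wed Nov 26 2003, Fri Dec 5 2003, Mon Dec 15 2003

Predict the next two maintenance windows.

Gaps: 7, 8, 9, 10 days — each gap is 1 larger than the previous one.
Next gap: 11 days. Mon Dec 15 2003 + 11 days = Fri Dec 26 2003.
Next gap: 12 days. Fri Dec 26 2003 + 12 days = Wed Jan 7 2004.

Fri Dec 26 2003, Wed Jan 7 2004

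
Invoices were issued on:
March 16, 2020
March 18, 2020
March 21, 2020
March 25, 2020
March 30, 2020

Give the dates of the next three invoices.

April 5, 2020; April 12, 2020; April 20, 2020

Intervals are 2, 3, 4, 5 days — an arithmetic progression with common difference 1.
Next gap: 6 days. March 30, 2020 + 6 days = April 5, 2020.
Next gap: 7 days. April 5, 2020 + 7 days = April 12, 2020.
Next gap: 8 days. April 12, 2020 + 8 days = April 20, 2020.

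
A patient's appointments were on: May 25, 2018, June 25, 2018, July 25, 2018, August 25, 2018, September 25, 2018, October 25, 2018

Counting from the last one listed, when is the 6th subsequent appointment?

April 25, 2019

Each date is the 25th; the gaps (31, 30, 31, 31, 30) track the month lengths.
The rule is the 25th of each month.
November 2018: November 25, 2018.
Next: December 2018 → December 25, 2018.
Next: January 2019 → January 25, 2019.
Next: February 2019 → February 25, 2019.
Next: March 2019 → March 25, 2019.
April 2019: April 25, 2019.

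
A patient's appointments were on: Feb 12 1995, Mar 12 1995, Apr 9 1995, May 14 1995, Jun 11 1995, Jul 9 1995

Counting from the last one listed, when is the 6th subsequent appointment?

Jan 14 1996

All dates are Sundays, 28, 28, 35, 28, 28 days apart.
Specifically, the 2nd Sunday of each month.
2nd Sunday of August 1995: Aug 13 1995.
2nd Sunday of September 1995: Sep 10 1995.
October 1995 — 2nd Sunday is Oct 8 1995.
November 1995 — 2nd Sunday is Nov 12 1995.
December 1995 — 2nd Sunday is Dec 10 1995.
2nd Sunday of January 1996: Jan 14 1996.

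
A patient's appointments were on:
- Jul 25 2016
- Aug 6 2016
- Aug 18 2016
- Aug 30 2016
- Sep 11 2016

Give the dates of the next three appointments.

The spacing is 12, 12, 12, 12 days — always 12 days.
Sep 11 2016 + 12 days = Sep 23 2016.
Sep 23 2016 + 12 days = Oct 5 2016.
Oct 5 2016 + 12 days = Oct 17 2016.

Sep 23 2016, Oct 5 2016, Oct 17 2016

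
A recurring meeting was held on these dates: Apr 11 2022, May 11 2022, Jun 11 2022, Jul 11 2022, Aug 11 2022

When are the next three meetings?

Each date is the 11th; the gaps (30, 31, 30, 31) track the month lengths.
The rule is the 11th of each month.
Next: September 2022 → Sep 11 2022.
Next: October 2022 → Oct 11 2022.
November 2022: Nov 11 2022.

Sep 11 2022, Oct 11 2022, Nov 11 2022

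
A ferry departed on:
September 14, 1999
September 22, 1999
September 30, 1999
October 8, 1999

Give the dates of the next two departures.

October 16, 1999; October 24, 1999

Every event comes 8 days after the last (8, 8, 8).
October 8, 1999 + 8 days = October 16, 1999.
October 16, 1999 + 8 days = October 24, 1999.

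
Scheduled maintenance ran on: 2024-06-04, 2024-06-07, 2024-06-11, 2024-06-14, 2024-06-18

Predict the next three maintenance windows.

Every event lands on a Tuesday or Friday (gaps cycle 3, 4, 3, 4).
So the schedule is: every Tuesday and Friday.
Next Friday: 2024-06-21.
Next Tuesday: 2024-06-25.
Next Friday: 2024-06-28.

2024-06-21, 2024-06-25, 2024-06-28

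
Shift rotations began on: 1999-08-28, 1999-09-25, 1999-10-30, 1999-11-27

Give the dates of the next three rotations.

All Saturdays; the gaps (28, 35, 28) vary with month length.
This is the last Saturday of each month.
December 1999 ends with Saturday 1999-12-25.
Last Saturday of January 2000: 2000-01-29.
February 2000 ends with Saturday 2000-02-26.

1999-12-25, 2000-01-29, 2000-02-26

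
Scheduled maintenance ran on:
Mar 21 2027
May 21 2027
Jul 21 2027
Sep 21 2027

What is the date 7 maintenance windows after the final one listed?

Each date is the 21st; the gaps (61, 61, 62) track the month lengths.
The rule is the 21st of every 2 months.
November 2027: Nov 21 2027.
January 2028: Jan 21 2028.
Next: March 2028 → Mar 21 2028.
May 2028: May 21 2028.
Next: July 2028 → Jul 21 2028.
Next: September 2028 → Sep 21 2028.
Next: November 2028 → Nov 21 2028.

Nov 21 2028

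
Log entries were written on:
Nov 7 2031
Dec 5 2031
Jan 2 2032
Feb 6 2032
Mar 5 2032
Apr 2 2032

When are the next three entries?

May 7 2032, Jun 4 2032, Jul 2 2032

These are Fridays at 28- or 35-day spacing (28, 28, 35, 28, 28).
The pattern: 1st Friday of the month.
1st Friday of May 2032: May 7 2032.
1st Friday of June 2032: Jun 4 2032.
July 2032 — 1st Friday is Jul 2 2032.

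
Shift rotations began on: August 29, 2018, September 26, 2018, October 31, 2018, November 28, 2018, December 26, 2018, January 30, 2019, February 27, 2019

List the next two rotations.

March 27, 2019; April 24, 2019

These are Wednesdays with 28, 35, 28, 28, 35, 28-day gaps.
Each is the final Wednesday of its month — August 29, 2018 is past the 28th, so '4th Wednesday' doesn't fit.
March 2019 ends with Wednesday March 27, 2019.
April 2019 ends with Wednesday April 24, 2019.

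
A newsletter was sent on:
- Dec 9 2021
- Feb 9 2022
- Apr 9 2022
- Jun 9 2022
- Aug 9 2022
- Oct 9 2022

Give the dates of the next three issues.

Dec 9 2022, Feb 9 2023, Apr 9 2023

The day-of-month is always 9 (62, 59, 61, 61, 61 days between events).
So this recurs on the 9th of every 2 months.
December 2022: Dec 9 2022.
Next: February 2023 → Feb 9 2023.
April 2023: Apr 9 2023.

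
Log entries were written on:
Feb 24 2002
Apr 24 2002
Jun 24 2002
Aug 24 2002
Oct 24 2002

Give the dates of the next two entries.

Each date is the 24th; the gaps (59, 61, 61, 61) track the month lengths.
The rule is the 24th of every 2 months.
December 2002: Dec 24 2002.
Next: February 2003 → Feb 24 2003.

Dec 24 2002, Feb 24 2003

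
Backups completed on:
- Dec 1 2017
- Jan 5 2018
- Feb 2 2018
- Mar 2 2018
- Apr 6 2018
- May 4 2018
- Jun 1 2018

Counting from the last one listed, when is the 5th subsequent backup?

Nov 2 2018

All dates are Fridays, 35, 28, 28, 35, 28, 28 days apart.
Specifically, the 1st Friday of each month.
July 2018 — 1st Friday is Jul 6 2018.
1st Friday of August 2018: Aug 3 2018.
September 2018 — 1st Friday is Sep 7 2018.
October 2018 — 1st Friday is Oct 5 2018.
November 2018 — 1st Friday is Nov 2 2018.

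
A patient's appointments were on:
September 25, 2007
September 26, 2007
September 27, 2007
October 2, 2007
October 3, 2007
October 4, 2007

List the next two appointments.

October 9, 2007; October 10, 2007

Gaps: 1, 1, 5, 1, 1 days — not constant, but cyclic with period 3.
The events fall on every Tuesday, Wednesday and Thursday.
The following Tuesday is October 9, 2007.
The following Wednesday is October 10, 2007.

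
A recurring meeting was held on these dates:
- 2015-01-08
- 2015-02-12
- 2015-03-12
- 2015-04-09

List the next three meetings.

2015-05-14, 2015-06-11, 2015-07-09

All dates are Thursdays, 35, 28, 28 days apart.
Specifically, the 2nd Thursday of each month.
May 2015 — 2nd Thursday is 2015-05-14.
2nd Thursday of June 2015: 2015-06-11.
2nd Thursday of July 2015: 2015-07-09.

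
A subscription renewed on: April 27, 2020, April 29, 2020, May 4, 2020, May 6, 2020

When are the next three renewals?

May 11, 2020; May 13, 2020; May 18, 2020

Gaps: 2, 5, 2 days — not constant, but cyclic with period 2.
The events fall on every Monday and Wednesday.
The following Monday is May 11, 2020.
Next Wednesday: May 13, 2020.
Next Monday: May 18, 2020.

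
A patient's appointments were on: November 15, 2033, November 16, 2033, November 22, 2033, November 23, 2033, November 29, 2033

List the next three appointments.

Every event lands on a Tuesday or Wednesday (gaps cycle 1, 6, 1, 6).
So the schedule is: every Tuesday and Wednesday.
Next Wednesday: November 30, 2033.
Next Tuesday: December 6, 2033.
Next Wednesday: December 7, 2033.

November 30, 2033; December 6, 2033; December 7, 2033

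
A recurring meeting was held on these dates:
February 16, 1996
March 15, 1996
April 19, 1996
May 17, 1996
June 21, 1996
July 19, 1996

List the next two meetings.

Gaps: 28, 35, 28, 35, 28 days — a mix of 28 and 35. Every date is a Friday.
Each is the 3rd Friday of its month.
3rd Friday of August 1996: August 16, 1996.
September 1996 — 3rd Friday is September 20, 1996.

August 16, 1996; September 20, 1996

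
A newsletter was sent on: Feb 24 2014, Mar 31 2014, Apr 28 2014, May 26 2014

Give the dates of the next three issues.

Jun 30 2014, Jul 28 2014, Aug 25 2014

Every date is a Monday; gaps 35, 28, 28 days.
Each is the last Monday of its month (at least one falls on the 29th or later, ruling out '4th Monday').
June 2014 ends with Monday Jun 30 2014.
July 2014 ends with Monday Jul 28 2014.
August 2014 ends with Monday Aug 25 2014.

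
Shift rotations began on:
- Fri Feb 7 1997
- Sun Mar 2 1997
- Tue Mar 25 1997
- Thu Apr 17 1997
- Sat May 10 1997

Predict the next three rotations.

Every event comes 23 days after the last (23, 23, 23, 23).
Sat May 10 1997 + 23 days = Mon Jun 2 1997.
Mon Jun 2 1997 + 23 days = Wed Jun 25 1997.
Wed Jun 25 1997 + 23 days = Fri Jul 18 1997.

Mon Jun 2 1997, Wed Jun 25 1997, Fri Jul 18 1997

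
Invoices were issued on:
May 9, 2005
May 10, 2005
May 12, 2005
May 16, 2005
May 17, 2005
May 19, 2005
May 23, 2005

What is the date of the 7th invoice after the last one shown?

The gap pattern 1, 2, 4, 1, 2, 4 repeats every 3 events.
These are the Mondays, Tuesdays and Thursdays of each week.
Next Tuesday: May 24, 2005.
The following Thursday is May 26, 2005.
The following Monday is May 30, 2005.
The following Tuesday is May 31, 2005.
Next Thursday: June 2, 2005.
The following Monday is June 6, 2005.
Next Tuesday: June 7, 2005.

June 7, 2005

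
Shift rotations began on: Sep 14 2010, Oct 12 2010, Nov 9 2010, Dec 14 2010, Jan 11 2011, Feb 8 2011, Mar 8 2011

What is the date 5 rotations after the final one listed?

Aug 9 2011

All dates are Tuesdays, 28, 28, 35, 28, 28, 28 days apart.
Specifically, the 2nd Tuesday of each month.
2nd Tuesday of April 2011: Apr 12 2011.
2nd Tuesday of May 2011: May 10 2011.
2nd Tuesday of June 2011: Jun 14 2011.
2nd Tuesday of July 2011: Jul 12 2011.
August 2011 — 2nd Tuesday is Aug 9 2011.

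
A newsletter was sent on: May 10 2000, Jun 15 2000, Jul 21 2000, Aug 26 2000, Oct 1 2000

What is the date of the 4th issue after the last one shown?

The spacing is 36, 36, 36, 36 days — always 36 days.
Oct 1 2000 + 36 days = Nov 6 2000.
Nov 6 2000 + 36 days = Dec 12 2000.
Dec 12 2000 + 36 days = Jan 17 2001.
Jan 17 2001 + 36 days = Feb 22 2001.

Feb 22 2001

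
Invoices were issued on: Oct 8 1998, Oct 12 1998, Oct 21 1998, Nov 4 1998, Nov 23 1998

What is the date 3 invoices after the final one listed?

Feb 18 1999

Gaps: 4, 9, 14, 19 days — each gap is 5 larger than the previous one.
Next gap: 24 days. Nov 23 1998 + 24 days = Dec 17 1998.
Next gap: 29 days. Dec 17 1998 + 29 days = Jan 15 1999.
Next gap: 34 days. Jan 15 1999 + 34 days = Feb 18 1999.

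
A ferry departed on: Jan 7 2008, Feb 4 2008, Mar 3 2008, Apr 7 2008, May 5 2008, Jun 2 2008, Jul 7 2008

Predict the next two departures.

Gaps: 28, 28, 35, 28, 28, 35 days — a mix of 28 and 35. Every date is a Monday.
Each is the 1st Monday of its month.
August 2008 — 1st Monday is Aug 4 2008.
September 2008 — 1st Monday is Sep 1 2008.

Aug 4 2008, Sep 1 2008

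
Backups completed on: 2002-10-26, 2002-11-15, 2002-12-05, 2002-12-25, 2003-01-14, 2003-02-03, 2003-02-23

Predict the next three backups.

2003-03-15, 2003-04-04, 2003-04-24

Every event comes 20 days after the last (20, 20, 20, 20, 20, 20).
2003-02-23 + 20 days = 2003-03-15.
2003-03-15 + 20 days = 2003-04-04.
2003-04-04 + 20 days = 2003-04-24.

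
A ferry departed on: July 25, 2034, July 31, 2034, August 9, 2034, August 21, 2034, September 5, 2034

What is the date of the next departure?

September 23, 2034

Intervals are 6, 9, 12, 15 days — an arithmetic progression with common difference 3.
Next gap: 18 days. September 5, 2034 + 18 days = September 23, 2034.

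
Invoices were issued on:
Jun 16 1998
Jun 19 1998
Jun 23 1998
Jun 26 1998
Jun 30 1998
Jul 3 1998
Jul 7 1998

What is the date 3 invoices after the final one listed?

The gap pattern 3, 4, 3, 4, 3, 4 repeats every 2 events.
These are the Tuesdays and Fridays of each week.
The following Friday is Jul 10 1998.
The following Tuesday is Jul 14 1998.
Next Friday: Jul 17 1998.

Jul 17 1998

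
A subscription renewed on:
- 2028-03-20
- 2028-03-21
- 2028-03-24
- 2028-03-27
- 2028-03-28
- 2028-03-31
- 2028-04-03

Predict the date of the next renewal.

2028-04-04

Every event lands on a Monday or Tuesday or Friday (gaps cycle 1, 3, 3, 1, 3, 3).
So the schedule is: every Monday, Tuesday and Friday.
Next Tuesday: 2028-04-04.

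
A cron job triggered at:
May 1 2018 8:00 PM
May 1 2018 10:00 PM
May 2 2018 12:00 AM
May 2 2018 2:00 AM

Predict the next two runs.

The interval is a steady 2 hours (2, 2, 2).
May 2 2018 2:00 AM + 2 h = May 2 2018 4:00 AM.
May 2 2018 4:00 AM + 2 h = May 2 2018 6:00 AM.

May 2 2018 4:00 AM, May 2 2018 6:00 AM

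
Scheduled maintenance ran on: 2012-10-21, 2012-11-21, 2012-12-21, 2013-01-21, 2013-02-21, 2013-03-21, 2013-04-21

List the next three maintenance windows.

2013-05-21, 2013-06-21, 2013-07-21

Each date is the 21st; the gaps (31, 30, 31, 31, 28, 31) track the month lengths.
The rule is the 21st of each month.
May 2013: 2013-05-21.
Next: June 2013 → 2013-06-21.
July 2013: 2013-07-21.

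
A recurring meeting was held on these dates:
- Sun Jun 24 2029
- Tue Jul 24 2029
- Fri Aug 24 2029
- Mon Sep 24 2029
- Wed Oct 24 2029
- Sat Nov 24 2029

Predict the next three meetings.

Gaps: 30, 31, 31, 30, 31 days — not constant. Every event is on the 24th of the month.
Pattern: the 24th of each month.
Next: December 2029 → Mon Dec 24 2029.
Next: January 2030 → Thu Jan 24 2030.
Next: February 2030 → Sun Feb 24 2030.

Mon Dec 24 2029, Thu Jan 24 2030, Sun Feb 24 2030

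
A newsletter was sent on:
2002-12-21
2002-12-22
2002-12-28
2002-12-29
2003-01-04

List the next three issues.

2003-01-05, 2003-01-11, 2003-01-12

Every event lands on a Saturday or Sunday (gaps cycle 1, 6, 1, 6).
So the schedule is: every Saturday and Sunday.
The following Sunday is 2003-01-05.
The following Saturday is 2003-01-11.
The following Sunday is 2003-01-12.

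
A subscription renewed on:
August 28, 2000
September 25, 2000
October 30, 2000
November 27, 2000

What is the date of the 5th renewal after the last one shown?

April 30, 2001

All Mondays; the gaps (28, 35, 28) vary with month length.
This is the last Monday of each month.
December 2000 ends with Monday December 25, 2000.
Last Monday of January 2001: January 29, 2001.
February 2001 ends with Monday February 26, 2001.
Last Monday of March 2001: March 26, 2001.
Last Monday of April 2001: April 30, 2001.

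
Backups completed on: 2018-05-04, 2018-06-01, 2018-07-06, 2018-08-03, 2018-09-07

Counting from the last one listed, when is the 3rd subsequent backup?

2018-12-07

These are Fridays at 28- or 35-day spacing (28, 35, 28, 35).
The pattern: 1st Friday of the month.
1st Friday of October 2018: 2018-10-05.
1st Friday of November 2018: 2018-11-02.
1st Friday of December 2018: 2018-12-07.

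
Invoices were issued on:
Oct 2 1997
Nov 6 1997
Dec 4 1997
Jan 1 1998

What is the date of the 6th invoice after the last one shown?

Jul 2 1998

These are Thursdays at 28- or 35-day spacing (35, 28, 28).
The pattern: 1st Thursday of the month.
1st Thursday of February 1998: Feb 5 1998.
1st Thursday of March 1998: Mar 5 1998.
1st Thursday of April 1998: Apr 2 1998.
1st Thursday of May 1998: May 7 1998.
June 1998 — 1st Thursday is Jun 4 1998.
July 1998 — 1st Thursday is Jul 2 1998.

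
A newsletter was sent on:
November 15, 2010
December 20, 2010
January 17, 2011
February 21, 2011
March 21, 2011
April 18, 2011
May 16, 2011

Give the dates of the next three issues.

June 20, 2011; July 18, 2011; August 15, 2011

Gaps: 35, 28, 35, 28, 28, 28 days — a mix of 28 and 35. Every date is a Monday.
Each is the 3rd Monday of its month.
3rd Monday of June 2011: June 20, 2011.
3rd Monday of July 2011: July 18, 2011.
3rd Monday of August 2011: August 15, 2011.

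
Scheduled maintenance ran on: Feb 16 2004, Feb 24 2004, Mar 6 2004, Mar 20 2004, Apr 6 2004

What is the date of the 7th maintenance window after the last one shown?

Gaps: 8, 11, 14, 17 days — each gap is 3 larger than the previous one.
Next gap: 20 days. Apr 6 2004 + 20 days = Apr 26 2004.
Next gap: 23 days. Apr 26 2004 + 23 days = May 19 2004.
Next gap: 26 days. May 19 2004 + 26 days = Jun 14 2004.
Next gap: 29 days. Jun 14 2004 + 29 days = Jul 13 2004.
Next gap: 32 days. Jul 13 2004 + 32 days = Aug 14 2004.
Next gap: 35 days. Aug 14 2004 + 35 days = Sep 18 2004.
Next gap: 38 days. Sep 18 2004 + 38 days = Oct 26 2004.

Oct 26 2004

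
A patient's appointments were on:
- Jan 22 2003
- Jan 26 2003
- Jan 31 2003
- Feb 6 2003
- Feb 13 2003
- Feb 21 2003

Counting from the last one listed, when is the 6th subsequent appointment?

Intervals are 4, 5, 6, 7, 8 days — an arithmetic progression with common difference 1.
Next gap: 9 days. Feb 21 2003 + 9 days = Mar 2 2003.
Next gap: 10 days. Mar 2 2003 + 10 days = Mar 12 2003.
Next gap: 11 days. Mar 12 2003 + 11 days = Mar 23 2003.
Next gap: 12 days. Mar 23 2003 + 12 days = Apr 4 2003.
Next gap: 13 days. Apr 4 2003 + 13 days = Apr 17 2003.
Next gap: 14 days. Apr 17 2003 + 14 days = May 1 2003.

May 1 2003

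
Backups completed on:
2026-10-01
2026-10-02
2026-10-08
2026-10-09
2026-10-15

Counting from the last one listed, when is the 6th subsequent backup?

Every event lands on a Thursday or Friday (gaps cycle 1, 6, 1, 6).
So the schedule is: every Thursday and Friday.
Next Friday: 2026-10-16.
Next Thursday: 2026-10-22.
Next Friday: 2026-10-23.
The following Thursday is 2026-10-29.
Next Friday: 2026-10-30.
The following Thursday is 2026-11-05.

2026-11-05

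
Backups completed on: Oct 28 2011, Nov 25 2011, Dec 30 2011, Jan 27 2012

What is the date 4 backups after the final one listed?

All Fridays; the gaps (28, 35, 28) vary with month length.
This is the last Friday of each month.
February 2012 ends with Friday Feb 24 2012.
Last Friday of March 2012: Mar 30 2012.
Last Friday of April 2012: Apr 27 2012.
Last Friday of May 2012: May 25 2012.

May 25 2012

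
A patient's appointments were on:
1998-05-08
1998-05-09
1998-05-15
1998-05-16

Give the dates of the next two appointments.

1998-05-22, 1998-05-23

Gaps: 1, 6, 1 days — not constant, but cyclic with period 2.
The events fall on every Friday and Saturday.
Next Friday: 1998-05-22.
Next Saturday: 1998-05-23.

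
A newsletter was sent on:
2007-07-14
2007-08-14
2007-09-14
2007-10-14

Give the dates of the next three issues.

2007-11-14, 2007-12-14, 2008-01-14

Gaps: 31, 31, 30 days — not constant. Every event is on the 14th of the month.
Pattern: the 14th of each month.
November 2007: 2007-11-14.
Next: December 2007 → 2007-12-14.
January 2008: 2008-01-14.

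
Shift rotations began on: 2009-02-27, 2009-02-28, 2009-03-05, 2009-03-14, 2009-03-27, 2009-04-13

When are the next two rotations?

2009-05-04, 2009-05-29

The spacing grows by 4 each time: 1, 5, 9, 13, 17 days.
Next gap: 21 days. 2009-04-13 + 21 days = 2009-05-04.
Next gap: 25 days. 2009-05-04 + 25 days = 2009-05-29.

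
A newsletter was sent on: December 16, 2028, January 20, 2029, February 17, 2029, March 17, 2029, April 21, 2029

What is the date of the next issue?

May 19, 2029

These are Saturdays at 28- or 35-day spacing (35, 28, 28, 35).
The pattern: 3rd Saturday of the month.
May 2029 — 3rd Saturday is May 19, 2029.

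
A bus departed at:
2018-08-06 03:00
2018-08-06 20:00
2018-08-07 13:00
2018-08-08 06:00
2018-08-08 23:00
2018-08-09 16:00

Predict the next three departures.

Spacing: 17, 17, 17, 17, 17 h — constant 17 h.
2018-08-09 16:00 + 17 h = 2018-08-10 09:00.
2018-08-10 09:00 + 17 h = 2018-08-11 02:00.
2018-08-11 02:00 + 17 h = 2018-08-11 19:00.

2018-08-10 09:00, 2018-08-11 02:00, 2018-08-11 19:00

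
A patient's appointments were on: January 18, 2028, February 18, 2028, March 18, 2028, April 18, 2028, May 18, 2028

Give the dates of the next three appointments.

Each date is the 18th; the gaps (31, 29, 31, 30) track the month lengths.
The rule is the 18th of each month.
June 2028: June 18, 2028.
July 2028: July 18, 2028.
August 2028: August 18, 2028.

June 18, 2028; July 18, 2028; August 18, 2028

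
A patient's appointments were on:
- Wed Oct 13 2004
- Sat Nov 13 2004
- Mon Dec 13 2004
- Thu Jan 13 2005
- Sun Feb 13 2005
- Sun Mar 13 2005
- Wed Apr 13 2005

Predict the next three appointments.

The day-of-month is always 13 (31, 30, 31, 31, 28, 31 days between events).
So this recurs on the 13th of each month.
May 2005: Fri May 13 2005.
June 2005: Mon Jun 13 2005.
Next: July 2005 → Wed Jul 13 2005.

Fri May 13 2005, Mon Jun 13 2005, Wed Jul 13 2005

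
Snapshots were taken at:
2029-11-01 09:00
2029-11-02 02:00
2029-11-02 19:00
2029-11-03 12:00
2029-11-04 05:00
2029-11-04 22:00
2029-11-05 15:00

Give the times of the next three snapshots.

Spacing: 17, 17, 17, 17, 17, 17 h — constant 17 h.
2029-11-05 15:00 + 17 h = 2029-11-06 08:00.
2029-11-06 08:00 + 17 h = 2029-11-07 01:00.
2029-11-07 01:00 + 17 h = 2029-11-07 18:00.

2029-11-06 08:00, 2029-11-07 01:00, 2029-11-07 18:00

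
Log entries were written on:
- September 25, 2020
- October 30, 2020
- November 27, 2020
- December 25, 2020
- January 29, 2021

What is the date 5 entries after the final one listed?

These are Fridays with 35, 28, 28, 35-day gaps.
Each is the final Friday of its month — October 30, 2020 is past the 28th, so '4th Friday' doesn't fit.
Last Friday of February 2021: February 26, 2021.
March 2021 ends with Friday March 26, 2021.
Last Friday of April 2021: April 30, 2021.
May 2021 ends with Friday May 28, 2021.
Last Friday of June 2021: June 25, 2021.

June 25, 2021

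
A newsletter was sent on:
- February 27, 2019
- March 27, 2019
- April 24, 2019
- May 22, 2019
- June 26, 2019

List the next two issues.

July 24, 2019; August 28, 2019

Gaps: 28, 28, 28, 35 days — a mix of 28 and 35. Every date is a Wednesday.
Each is the 4th Wednesday of its month.
4th Wednesday of July 2019: July 24, 2019.
4th Wednesday of August 2019: August 28, 2019.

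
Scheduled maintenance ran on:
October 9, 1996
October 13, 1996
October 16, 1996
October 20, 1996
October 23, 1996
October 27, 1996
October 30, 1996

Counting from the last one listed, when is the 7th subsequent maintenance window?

November 24, 1996

Gaps: 4, 3, 4, 3, 4, 3 days — not constant, but cyclic with period 2.
The events fall on every Wednesday and Sunday.
Next Sunday: November 3, 1996.
Next Wednesday: November 6, 1996.
Next Sunday: November 10, 1996.
The following Wednesday is November 13, 1996.
Next Sunday: November 17, 1996.
The following Wednesday is November 20, 1996.
The following Sunday is November 24, 1996.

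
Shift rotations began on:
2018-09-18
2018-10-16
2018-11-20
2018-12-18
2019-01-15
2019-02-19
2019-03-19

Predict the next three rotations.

Gaps: 28, 35, 28, 28, 35, 28 days — a mix of 28 and 35. Every date is a Tuesday.
Each is the 3rd Tuesday of its month.
3rd Tuesday of April 2019: 2019-04-16.
3rd Tuesday of May 2019: 2019-05-21.
June 2019 — 3rd Tuesday is 2019-06-18.

2019-04-16, 2019-05-21, 2019-06-18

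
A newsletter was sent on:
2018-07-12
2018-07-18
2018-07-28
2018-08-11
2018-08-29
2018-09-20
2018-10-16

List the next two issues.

2018-11-15, 2018-12-19

Intervals are 6, 10, 14, 18, 22, 26 days — an arithmetic progression with common difference 4.
Next gap: 30 days. 2018-10-16 + 30 days = 2018-11-15.
Next gap: 34 days. 2018-11-15 + 34 days = 2018-12-19.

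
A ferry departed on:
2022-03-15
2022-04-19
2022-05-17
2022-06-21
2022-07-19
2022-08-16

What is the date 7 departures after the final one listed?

2023-03-21

All dates are Tuesdays, 35, 28, 35, 28, 28 days apart.
Specifically, the 3rd Tuesday of each month.
September 2022 — 3rd Tuesday is 2022-09-20.
3rd Tuesday of October 2022: 2022-10-18.
3rd Tuesday of November 2022: 2022-11-15.
3rd Tuesday of December 2022: 2022-12-20.
3rd Tuesday of January 2023: 2023-01-17.
3rd Tuesday of February 2023: 2023-02-21.
3rd Tuesday of March 2023: 2023-03-21.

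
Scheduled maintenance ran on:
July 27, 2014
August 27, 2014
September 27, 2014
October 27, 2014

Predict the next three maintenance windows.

November 27, 2014; December 27, 2014; January 27, 2015

Each date is the 27th; the gaps (31, 31, 30) track the month lengths.
The rule is the 27th of each month.
November 2014: November 27, 2014.
Next: December 2014 → December 27, 2014.
January 2015: January 27, 2015.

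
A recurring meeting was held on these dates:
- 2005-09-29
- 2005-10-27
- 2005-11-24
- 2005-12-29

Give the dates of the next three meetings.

These are Thursdays with 28, 28, 35-day gaps.
Each is the final Thursday of its month — 2005-09-29 is past the 28th, so '4th Thursday' doesn't fit.
Last Thursday of January 2006: 2006-01-26.
February 2006 ends with Thursday 2006-02-23.
March 2006 ends with Thursday 2006-03-30.

2006-01-26, 2006-02-23, 2006-03-30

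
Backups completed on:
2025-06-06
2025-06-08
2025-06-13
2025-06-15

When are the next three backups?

2025-06-20, 2025-06-22, 2025-06-27

Every event lands on a Friday or Sunday (gaps cycle 2, 5, 2).
So the schedule is: every Friday and Sunday.
The following Friday is 2025-06-20.
Next Sunday: 2025-06-22.
The following Friday is 2025-06-27.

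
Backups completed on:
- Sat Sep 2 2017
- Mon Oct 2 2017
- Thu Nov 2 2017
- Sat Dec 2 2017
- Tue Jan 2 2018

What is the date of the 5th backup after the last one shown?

Sat Jun 2 2018

Gaps: 30, 31, 30, 31 days — not constant. Every event is on the 2nd of the month.
Pattern: the 2nd of each month.
Next: February 2018 → Fri Feb 2 2018.
Next: March 2018 → Fri Mar 2 2018.
April 2018: Mon Apr 2 2018.
Next: May 2018 → Wed May 2 2018.
Next: June 2018 → Sat Jun 2 2018.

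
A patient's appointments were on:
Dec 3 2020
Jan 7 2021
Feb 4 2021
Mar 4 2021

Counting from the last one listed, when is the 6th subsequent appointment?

Gaps: 35, 28, 28 days — a mix of 28 and 35. Every date is a Thursday.
Each is the 1st Thursday of its month.
April 2021 — 1st Thursday is Apr 1 2021.
1st Thursday of May 2021: May 6 2021.
June 2021 — 1st Thursday is Jun 3 2021.
July 2021 — 1st Thursday is Jul 1 2021.
August 2021 — 1st Thursday is Aug 5 2021.
1st Thursday of September 2021: Sep 2 2021.

Sep 2 2021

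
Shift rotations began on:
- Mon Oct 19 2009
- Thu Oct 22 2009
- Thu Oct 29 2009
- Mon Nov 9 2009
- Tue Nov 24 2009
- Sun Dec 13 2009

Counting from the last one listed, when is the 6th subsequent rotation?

Tue Jun 29 2010

Intervals are 3, 7, 11, 15, 19 days — an arithmetic progression with common difference 4.
Next gap: 23 days. Sun Dec 13 2009 + 23 days = Tue Jan 5 2010.
Next gap: 27 days. Tue Jan 5 2010 + 27 days = Mon Feb 1 2010.
Next gap: 31 days. Mon Feb 1 2010 + 31 days = Thu Mar 4 2010.
Next gap: 35 days. Thu Mar 4 2010 + 35 days = Thu Apr 8 2010.
Next gap: 39 days. Thu Apr 8 2010 + 39 days = Mon May 17 2010.
Next gap: 43 days. Mon May 17 2010 + 43 days = Tue Jun 29 2010.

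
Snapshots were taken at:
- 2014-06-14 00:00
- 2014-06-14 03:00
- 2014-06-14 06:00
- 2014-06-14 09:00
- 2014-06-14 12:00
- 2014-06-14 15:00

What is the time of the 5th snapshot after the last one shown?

2014-06-15 06:00

Gaps: 3, 3, 3, 3, 3 hours — each event is 3 hours after the previous one.
2014-06-14 15:00 + 3 h = 2014-06-14 18:00.
2014-06-14 18:00 + 3 h = 2014-06-14 21:00.
2014-06-14 21:00 + 3 h = 2014-06-15 00:00.
2014-06-15 00:00 + 3 h = 2014-06-15 03:00.
2014-06-15 03:00 + 3 h = 2014-06-15 06:00.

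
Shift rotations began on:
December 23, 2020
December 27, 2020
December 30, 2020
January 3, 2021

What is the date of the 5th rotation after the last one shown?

January 20, 2021

Every event lands on a Wednesday or Sunday (gaps cycle 4, 3, 4).
So the schedule is: every Wednesday and Sunday.
The following Wednesday is January 6, 2021.
The following Sunday is January 10, 2021.
The following Wednesday is January 13, 2021.
Next Sunday: January 17, 2021.
The following Wednesday is January 20, 2021.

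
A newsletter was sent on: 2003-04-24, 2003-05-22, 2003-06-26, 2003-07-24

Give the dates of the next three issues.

Gaps: 28, 35, 28 days — a mix of 28 and 35. Every date is a Thursday.
Each is the 4th Thursday of its month.
August 2003 — 4th Thursday is 2003-08-28.
4th Thursday of September 2003: 2003-09-25.
4th Thursday of October 2003: 2003-10-23.

2003-08-28, 2003-09-25, 2003-10-23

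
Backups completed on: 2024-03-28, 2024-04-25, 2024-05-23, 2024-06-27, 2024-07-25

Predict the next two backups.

2024-08-22, 2024-09-26

All dates are Thursdays, 28, 28, 35, 28 days apart.
Specifically, the 4th Thursday of each month.
August 2024 — 4th Thursday is 2024-08-22.
4th Thursday of September 2024: 2024-09-26.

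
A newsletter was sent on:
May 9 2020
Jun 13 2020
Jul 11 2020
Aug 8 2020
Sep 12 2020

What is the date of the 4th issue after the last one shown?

These are Saturdays at 28- or 35-day spacing (35, 28, 28, 35).
The pattern: 2nd Saturday of the month.
October 2020 — 2nd Saturday is Oct 10 2020.
November 2020 — 2nd Saturday is Nov 14 2020.
2nd Saturday of December 2020: Dec 12 2020.
2nd Saturday of January 2021: Jan 9 2021.

Jan 9 2021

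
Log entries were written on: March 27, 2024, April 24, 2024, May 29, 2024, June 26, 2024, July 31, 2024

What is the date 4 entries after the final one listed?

November 27, 2024

Every date is a Wednesday; gaps 28, 35, 28, 35 days.
Each is the last Wednesday of its month (at least one falls on the 29th or later, ruling out '4th Wednesday').
August 2024 ends with Wednesday August 28, 2024.
September 2024 ends with Wednesday September 25, 2024.
Last Wednesday of October 2024: October 30, 2024.
Last Wednesday of November 2024: November 27, 2024.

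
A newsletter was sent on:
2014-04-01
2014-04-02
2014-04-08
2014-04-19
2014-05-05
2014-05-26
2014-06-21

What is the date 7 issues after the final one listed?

2015-05-09

Intervals are 1, 6, 11, 16, 21, 26 days — an arithmetic progression with common difference 5.
Next gap: 31 days. 2014-06-21 + 31 days = 2014-07-22.
Next gap: 36 days. 2014-07-22 + 36 days = 2014-08-27.
Next gap: 41 days. 2014-08-27 + 41 days = 2014-10-07.
Next gap: 46 days. 2014-10-07 + 46 days = 2014-11-22.
Next gap: 51 days. 2014-11-22 + 51 days = 2015-01-12.
Next gap: 56 days. 2015-01-12 + 56 days = 2015-03-09.
Next gap: 61 days. 2015-03-09 + 61 days = 2015-05-09.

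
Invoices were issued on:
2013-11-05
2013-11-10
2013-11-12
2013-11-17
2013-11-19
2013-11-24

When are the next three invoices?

2013-11-26, 2013-12-01, 2013-12-03

Gaps: 5, 2, 5, 2, 5 days — not constant, but cyclic with period 2.
The events fall on every Tuesday and Sunday.
The following Tuesday is 2013-11-26.
Next Sunday: 2013-12-01.
Next Tuesday: 2013-12-03.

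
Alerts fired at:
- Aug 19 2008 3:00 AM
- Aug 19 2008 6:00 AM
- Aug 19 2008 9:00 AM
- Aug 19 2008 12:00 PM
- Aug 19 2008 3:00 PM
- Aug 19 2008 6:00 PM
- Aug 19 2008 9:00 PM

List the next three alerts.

Aug 20 2008 12:00 AM, Aug 20 2008 3:00 AM, Aug 20 2008 6:00 AM

Spacing: 3, 3, 3, 3, 3, 3 h — constant 3 h.
Aug 19 2008 9:00 PM + 3 h = Aug 20 2008 12:00 AM.
Aug 20 2008 12:00 AM + 3 h = Aug 20 2008 3:00 AM.
Aug 20 2008 3:00 AM + 3 h = Aug 20 2008 6:00 AM.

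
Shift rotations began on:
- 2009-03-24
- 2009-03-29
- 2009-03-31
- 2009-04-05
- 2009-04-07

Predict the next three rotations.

The gap pattern 5, 2, 5, 2 repeats every 2 events.
These are the Tuesdays and Sundays of each week.
The following Sunday is 2009-04-12.
Next Tuesday: 2009-04-14.
The following Sunday is 2009-04-19.

2009-04-12, 2009-04-14, 2009-04-19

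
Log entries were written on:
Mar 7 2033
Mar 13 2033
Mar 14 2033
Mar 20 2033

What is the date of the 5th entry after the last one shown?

Every event lands on a Monday or Sunday (gaps cycle 6, 1, 6).
So the schedule is: every Monday and Sunday.
The following Monday is Mar 21 2033.
The following Sunday is Mar 27 2033.
The following Monday is Mar 28 2033.
Next Sunday: Apr 3 2033.
The following Monday is Apr 4 2033.

Apr 4 2033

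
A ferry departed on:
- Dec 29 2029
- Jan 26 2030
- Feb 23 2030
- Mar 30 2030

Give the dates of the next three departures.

All Saturdays; the gaps (28, 28, 35) vary with month length.
This is the last Saturday of each month.
Last Saturday of April 2030: Apr 27 2030.
Last Saturday of May 2030: May 25 2030.
June 2030 ends with Saturday Jun 29 2030.

Apr 27 2030, May 25 2030, Jun 29 2030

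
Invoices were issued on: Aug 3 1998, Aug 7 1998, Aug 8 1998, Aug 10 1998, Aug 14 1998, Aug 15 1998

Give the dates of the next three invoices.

Gaps: 4, 1, 2, 4, 1 days — not constant, but cyclic with period 3.
The events fall on every Monday, Friday and Saturday.
The following Monday is Aug 17 1998.
The following Friday is Aug 21 1998.
Next Saturday: Aug 22 1998.

Aug 17 1998, Aug 21 1998, Aug 22 1998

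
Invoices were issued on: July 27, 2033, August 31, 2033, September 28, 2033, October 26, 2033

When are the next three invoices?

Every date is a Wednesday; gaps 35, 28, 28 days.
Each is the last Wednesday of its month (at least one falls on the 29th or later, ruling out '4th Wednesday').
November 2033 ends with Wednesday November 30, 2033.
Last Wednesday of December 2033: December 28, 2033.
January 2034 ends with Wednesday January 25, 2034.

November 30, 2033; December 28, 2033; January 25, 2034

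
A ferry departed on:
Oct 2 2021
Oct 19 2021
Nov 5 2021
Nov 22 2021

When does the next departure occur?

Dec 9 2021

Gaps between consecutive events: 17, 17, 17 days — a constant 17-day interval.
Nov 22 2021 + 17 days = Dec 9 2021.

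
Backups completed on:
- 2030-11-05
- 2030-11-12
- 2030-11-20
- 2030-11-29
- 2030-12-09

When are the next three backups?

2030-12-20, 2031-01-01, 2031-01-14

Intervals are 7, 8, 9, 10 days — an arithmetic progression with common difference 1.
Next gap: 11 days. 2030-12-09 + 11 days = 2030-12-20.
Next gap: 12 days. 2030-12-20 + 12 days = 2031-01-01.
Next gap: 13 days. 2031-01-01 + 13 days = 2031-01-14.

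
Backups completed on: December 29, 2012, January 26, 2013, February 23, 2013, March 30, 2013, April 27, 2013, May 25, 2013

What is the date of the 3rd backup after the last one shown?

All Saturdays; the gaps (28, 28, 35, 28, 28) vary with month length.
This is the last Saturday of each month.
June 2013 ends with Saturday June 29, 2013.
July 2013 ends with Saturday July 27, 2013.
August 2013 ends with Saturday August 31, 2013.

August 31, 2013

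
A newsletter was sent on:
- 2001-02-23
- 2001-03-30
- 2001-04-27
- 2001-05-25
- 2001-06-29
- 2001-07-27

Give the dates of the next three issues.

Every date is a Friday; gaps 35, 28, 28, 35, 28 days.
Each is the last Friday of its month (at least one falls on the 29th or later, ruling out '4th Friday').
Last Friday of August 2001: 2001-08-31.
September 2001 ends with Friday 2001-09-28.
October 2001 ends with Friday 2001-10-26.

2001-08-31, 2001-09-28, 2001-10-26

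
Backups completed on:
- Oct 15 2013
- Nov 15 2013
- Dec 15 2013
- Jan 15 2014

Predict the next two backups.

Feb 15 2014, Mar 15 2014

Each date is the 15th; the gaps (31, 30, 31) track the month lengths.
The rule is the 15th of each month.
Next: February 2014 → Feb 15 2014.
March 2014: Mar 15 2014.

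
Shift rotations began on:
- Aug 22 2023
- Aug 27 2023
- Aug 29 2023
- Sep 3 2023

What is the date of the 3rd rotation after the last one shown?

The gap pattern 5, 2, 5 repeats every 2 events.
These are the Tuesdays and Sundays of each week.
Next Tuesday: Sep 5 2023.
Next Sunday: Sep 10 2023.
Next Tuesday: Sep 12 2023.

Sep 12 2023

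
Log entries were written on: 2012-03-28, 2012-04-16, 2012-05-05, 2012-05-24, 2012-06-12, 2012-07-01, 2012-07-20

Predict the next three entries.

2012-08-08, 2012-08-27, 2012-09-15

Gaps between consecutive events: 19, 19, 19, 19, 19, 19 days — a constant 19-day interval.
2012-07-20 + 19 days = 2012-08-08.
2012-08-08 + 19 days = 2012-08-27.
2012-08-27 + 19 days = 2012-09-15.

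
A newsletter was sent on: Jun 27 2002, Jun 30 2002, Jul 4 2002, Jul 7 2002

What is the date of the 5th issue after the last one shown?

Gaps: 3, 4, 3 days — not constant, but cyclic with period 2.
The events fall on every Thursday and Sunday.
Next Thursday: Jul 11 2002.
The following Sunday is Jul 14 2002.
The following Thursday is Jul 18 2002.
Next Sunday: Jul 21 2002.
Next Thursday: Jul 25 2002.

Jul 25 2002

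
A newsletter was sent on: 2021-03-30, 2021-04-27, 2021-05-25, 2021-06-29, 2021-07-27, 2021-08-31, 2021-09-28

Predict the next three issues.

All Tuesdays; the gaps (28, 28, 35, 28, 35, 28) vary with month length.
This is the last Tuesday of each month.
Last Tuesday of October 2021: 2021-10-26.
November 2021 ends with Tuesday 2021-11-30.
Last Tuesday of December 2021: 2021-12-28.

2021-10-26, 2021-11-30, 2021-12-28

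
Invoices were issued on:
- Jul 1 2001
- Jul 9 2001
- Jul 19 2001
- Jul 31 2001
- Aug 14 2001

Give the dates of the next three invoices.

Aug 30 2001, Sep 17 2001, Oct 7 2001

Intervals are 8, 10, 12, 14 days — an arithmetic progression with common difference 2.
Next gap: 16 days. Aug 14 2001 + 16 days = Aug 30 2001.
Next gap: 18 days. Aug 30 2001 + 18 days = Sep 17 2001.
Next gap: 20 days. Sep 17 2001 + 20 days = Oct 7 2001.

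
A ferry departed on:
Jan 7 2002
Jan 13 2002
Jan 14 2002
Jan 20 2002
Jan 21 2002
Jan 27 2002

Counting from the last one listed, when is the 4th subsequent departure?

The gap pattern 6, 1, 6, 1, 6 repeats every 2 events.
These are the Mondays and Sundays of each week.
Next Monday: Jan 28 2002.
Next Sunday: Feb 3 2002.
The following Monday is Feb 4 2002.
Next Sunday: Feb 10 2002.

Feb 10 2002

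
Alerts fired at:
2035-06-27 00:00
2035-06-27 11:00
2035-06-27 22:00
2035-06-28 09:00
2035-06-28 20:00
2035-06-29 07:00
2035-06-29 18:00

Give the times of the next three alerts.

2035-06-30 05:00, 2035-06-30 16:00, 2035-07-01 03:00

Spacing: 11, 11, 11, 11, 11, 11 h — constant 11 h.
2035-06-29 18:00 + 11 h = 2035-06-30 05:00.
2035-06-30 05:00 + 11 h = 2035-06-30 16:00.
2035-06-30 16:00 + 11 h = 2035-07-01 03:00.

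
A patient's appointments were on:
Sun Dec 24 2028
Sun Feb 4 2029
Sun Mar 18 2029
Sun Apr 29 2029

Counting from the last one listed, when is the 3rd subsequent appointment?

Gaps between consecutive events: 42, 42, 42 days — a constant 42-day interval.
Sun Apr 29 2029 + 42 days = Sun Jun 10 2029.
Sun Jun 10 2029 + 42 days = Sun Jul 22 2029.
Sun Jul 22 2029 + 42 days = Sun Sep 2 2029.

Sun Sep 2 2029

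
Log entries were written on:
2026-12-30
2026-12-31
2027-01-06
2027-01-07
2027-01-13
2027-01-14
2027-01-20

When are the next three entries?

2027-01-21, 2027-01-27, 2027-01-28

The gap pattern 1, 6, 1, 6, 1, 6 repeats every 2 events.
These are the Wednesdays and Thursdays of each week.
The following Thursday is 2027-01-21.
Next Wednesday: 2027-01-27.
Next Thursday: 2027-01-28.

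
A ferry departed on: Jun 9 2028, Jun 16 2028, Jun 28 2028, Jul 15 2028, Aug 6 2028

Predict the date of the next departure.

The spacing grows by 5 each time: 7, 12, 17, 22 days.
Next gap: 27 days. Aug 6 2028 + 27 days = Sep 2 2028.

Sep 2 2028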